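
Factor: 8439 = 3^1*29^1*97^1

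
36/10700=9/2675=0.00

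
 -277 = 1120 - 1397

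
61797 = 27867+33930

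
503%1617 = 503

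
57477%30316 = 27161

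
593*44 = 26092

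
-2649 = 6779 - 9428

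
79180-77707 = 1473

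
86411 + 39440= 125851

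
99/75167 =99/75167  =  0.00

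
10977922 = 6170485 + 4807437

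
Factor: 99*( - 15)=-3^3*5^1*11^1 = - 1485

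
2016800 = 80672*25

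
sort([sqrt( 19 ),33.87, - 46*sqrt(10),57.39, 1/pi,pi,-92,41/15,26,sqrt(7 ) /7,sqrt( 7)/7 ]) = [ - 46*sqrt(10), - 92, 1/pi, sqrt(7 ) /7, sqrt( 7)/7, 41/15,pi,sqrt( 19 ),26, 33.87 , 57.39 ]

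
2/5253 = 2/5253 = 0.00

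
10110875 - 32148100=-22037225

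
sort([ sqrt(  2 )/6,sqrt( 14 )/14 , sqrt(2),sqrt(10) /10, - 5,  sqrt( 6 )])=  [-5,sqrt( 2)/6, sqrt( 14 ) /14,sqrt( 10)/10,sqrt(2), sqrt( 6 )]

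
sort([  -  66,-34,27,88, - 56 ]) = [ - 66, - 56, - 34,  27, 88 ] 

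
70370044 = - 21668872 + 92038916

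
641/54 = 11 + 47/54 = 11.87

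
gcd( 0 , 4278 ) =4278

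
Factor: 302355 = 3^2*5^1*6719^1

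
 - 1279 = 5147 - 6426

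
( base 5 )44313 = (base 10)3083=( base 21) 6kh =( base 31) 36E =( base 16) c0b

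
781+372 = 1153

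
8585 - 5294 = 3291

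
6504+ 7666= 14170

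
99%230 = 99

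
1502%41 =26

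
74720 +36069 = 110789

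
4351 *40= 174040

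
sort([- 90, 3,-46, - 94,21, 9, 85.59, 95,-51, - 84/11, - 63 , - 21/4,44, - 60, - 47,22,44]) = [ - 94, - 90 , - 63 , - 60, - 51, - 47, - 46,  -  84/11, - 21/4, 3,9, 21,22,44, 44,85.59,95 ]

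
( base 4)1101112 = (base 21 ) BGJ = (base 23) 9J8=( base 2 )1010001010110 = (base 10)5206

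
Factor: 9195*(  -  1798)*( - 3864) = 2^4*3^2*5^1*7^1*23^1*29^1*31^1*613^1 = 63882005040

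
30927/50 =618 + 27/50  =  618.54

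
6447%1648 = 1503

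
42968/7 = 42968/7= 6138.29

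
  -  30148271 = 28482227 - 58630498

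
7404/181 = 7404/181  =  40.91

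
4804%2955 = 1849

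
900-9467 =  - 8567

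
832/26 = 32 = 32.00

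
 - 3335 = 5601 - 8936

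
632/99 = 632/99 = 6.38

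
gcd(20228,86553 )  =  1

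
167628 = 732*229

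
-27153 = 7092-34245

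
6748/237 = 6748/237 = 28.47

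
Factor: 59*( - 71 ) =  - 59^1 * 71^1 = - 4189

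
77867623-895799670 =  -817932047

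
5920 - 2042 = 3878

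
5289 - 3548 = 1741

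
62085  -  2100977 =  - 2038892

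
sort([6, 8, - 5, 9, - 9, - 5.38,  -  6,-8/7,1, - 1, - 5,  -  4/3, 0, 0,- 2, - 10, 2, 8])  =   [-10, - 9,  -  6, - 5.38, - 5, - 5, - 2, - 4/3, - 8/7, - 1, 0, 0, 1, 2, 6,8, 8,9]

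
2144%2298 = 2144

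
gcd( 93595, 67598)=1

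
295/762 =295/762 = 0.39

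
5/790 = 1/158 = 0.01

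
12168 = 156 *78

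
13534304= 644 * 21016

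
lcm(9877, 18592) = 316064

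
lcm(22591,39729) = 1152141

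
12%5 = 2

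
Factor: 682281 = 3^2*41^1*43^2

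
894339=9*99371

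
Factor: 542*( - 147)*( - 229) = 2^1*3^1 * 7^2*229^1*271^1 =18245346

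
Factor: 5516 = 2^2*7^1*197^1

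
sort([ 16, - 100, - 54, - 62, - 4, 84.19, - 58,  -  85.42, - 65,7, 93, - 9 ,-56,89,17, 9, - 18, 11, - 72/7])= [ - 100, - 85.42, - 65,-62, - 58, - 56, - 54, - 18, - 72/7, - 9, - 4, 7 , 9,11,16,17,84.19,89, 93 ] 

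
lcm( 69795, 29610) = 977130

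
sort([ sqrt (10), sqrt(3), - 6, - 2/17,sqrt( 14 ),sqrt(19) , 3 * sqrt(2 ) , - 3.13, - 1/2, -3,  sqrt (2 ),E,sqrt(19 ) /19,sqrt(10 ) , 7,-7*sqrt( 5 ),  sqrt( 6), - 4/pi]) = [ - 7*sqrt(5 ),  -  6,- 3.13,-3, - 4/pi, - 1/2,-2/17,sqrt(19)/19 , sqrt( 2) , sqrt(3),sqrt ( 6 ), E, sqrt(10), sqrt( 10 ), sqrt(14), 3*sqrt (2),sqrt ( 19),7]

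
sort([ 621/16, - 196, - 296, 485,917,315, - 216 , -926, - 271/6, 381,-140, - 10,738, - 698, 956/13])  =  [ - 926, - 698, - 296, - 216,-196, - 140, - 271/6, - 10,621/16, 956/13, 315  ,  381,485, 738, 917] 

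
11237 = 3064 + 8173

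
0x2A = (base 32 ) 1a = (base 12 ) 36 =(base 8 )52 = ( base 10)42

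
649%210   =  19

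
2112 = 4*528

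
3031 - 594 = 2437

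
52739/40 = 52739/40 = 1318.47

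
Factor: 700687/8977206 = 2^( - 1)*3^(  -  1 )*7^(-1 )*13^1*211^( - 1 ) *1013^(-1 )*53899^1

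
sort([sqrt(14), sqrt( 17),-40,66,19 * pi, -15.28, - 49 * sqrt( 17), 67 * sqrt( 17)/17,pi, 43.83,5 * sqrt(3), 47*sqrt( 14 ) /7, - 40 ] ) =[-49*sqrt(17), - 40, - 40, - 15.28, pi, sqrt( 14),sqrt( 17 ),5*sqrt( 3),67*sqrt(17)/17,  47*sqrt ( 14) /7, 43.83,19*pi,66 ]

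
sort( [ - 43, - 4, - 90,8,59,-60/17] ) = [ - 90, - 43, - 4, - 60/17,8, 59] 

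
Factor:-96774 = -2^1*3^1 * 127^2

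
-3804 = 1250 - 5054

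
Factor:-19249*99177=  - 3^1*13^1*2543^1  *19249^1  =  - 1909058073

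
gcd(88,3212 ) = 44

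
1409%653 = 103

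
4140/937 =4140/937 = 4.42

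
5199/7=5199/7  =  742.71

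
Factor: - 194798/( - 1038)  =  563/3 = 3^( - 1)*563^1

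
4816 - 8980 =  - 4164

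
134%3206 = 134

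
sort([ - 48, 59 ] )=[ - 48, 59 ] 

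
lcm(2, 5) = 10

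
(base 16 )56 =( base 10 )86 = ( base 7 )152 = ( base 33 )2K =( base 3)10012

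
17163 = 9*1907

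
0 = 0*366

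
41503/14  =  5929/2= 2964.50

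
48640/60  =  2432/3 = 810.67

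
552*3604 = 1989408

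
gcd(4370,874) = 874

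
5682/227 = 25+7/227 = 25.03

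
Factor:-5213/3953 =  - 13^1*59^( - 1 )*67^( - 1 )*401^1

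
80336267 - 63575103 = 16761164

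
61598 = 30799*2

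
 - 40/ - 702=20/351 = 0.06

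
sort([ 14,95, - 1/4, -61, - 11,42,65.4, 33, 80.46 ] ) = [ - 61, - 11, -1/4,14 , 33,42,65.4,80.46 , 95]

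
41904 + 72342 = 114246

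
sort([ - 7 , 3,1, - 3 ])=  [  -  7,-3, 1,3 ] 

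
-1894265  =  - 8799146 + 6904881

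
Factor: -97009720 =-2^3*5^1*43^1 * 56401^1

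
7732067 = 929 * 8323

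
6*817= 4902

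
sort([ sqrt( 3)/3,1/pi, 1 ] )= [ 1/pi,  sqrt(3)/3,  1 ]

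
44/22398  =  22/11199 = 0.00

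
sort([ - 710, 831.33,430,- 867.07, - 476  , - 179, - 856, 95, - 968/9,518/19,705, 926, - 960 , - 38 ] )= [-960, - 867.07, - 856, - 710,  -  476, - 179  , - 968/9, - 38,518/19,95, 430, 705, 831.33,926] 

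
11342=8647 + 2695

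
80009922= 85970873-5960951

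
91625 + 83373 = 174998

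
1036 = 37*28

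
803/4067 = 803/4067 = 0.20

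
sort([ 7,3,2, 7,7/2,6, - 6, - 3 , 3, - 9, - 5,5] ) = [ - 9, - 6, - 5, - 3 , 2,3,3,7/2,5,6,7,7 ]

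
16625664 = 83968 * 198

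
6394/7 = 913+3/7 = 913.43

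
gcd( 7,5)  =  1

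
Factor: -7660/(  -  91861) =2^2*5^1*7^( - 1)*11^( - 1 )*383^1*1193^ (  -  1)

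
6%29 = 6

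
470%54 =38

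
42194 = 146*289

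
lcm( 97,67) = 6499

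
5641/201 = 5641/201= 28.06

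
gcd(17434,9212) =2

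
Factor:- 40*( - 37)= 1480 = 2^3*5^1 * 37^1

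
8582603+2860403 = 11443006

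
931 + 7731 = 8662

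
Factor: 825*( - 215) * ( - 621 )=110149875=3^4*5^3*11^1*23^1*43^1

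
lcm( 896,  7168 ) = 7168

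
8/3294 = 4/1647 =0.00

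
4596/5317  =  4596/5317 = 0.86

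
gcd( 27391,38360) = 7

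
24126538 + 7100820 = 31227358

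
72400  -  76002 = -3602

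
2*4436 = 8872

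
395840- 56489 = 339351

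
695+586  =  1281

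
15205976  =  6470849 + 8735127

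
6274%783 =10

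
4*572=2288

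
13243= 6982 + 6261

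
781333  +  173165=954498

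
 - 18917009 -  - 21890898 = 2973889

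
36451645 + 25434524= 61886169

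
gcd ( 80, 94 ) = 2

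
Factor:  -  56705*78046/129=  -  2^1*3^(-1)*5^1*11^1*43^(- 1)* 1031^1*39023^1 = -4425598430/129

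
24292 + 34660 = 58952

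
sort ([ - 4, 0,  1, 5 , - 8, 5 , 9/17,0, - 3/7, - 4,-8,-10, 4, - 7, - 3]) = [-10, - 8 , - 8, - 7,-4, - 4, - 3,  -  3/7, 0  ,  0,  9/17,  1, 4, 5, 5]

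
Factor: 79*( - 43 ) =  - 43^1*79^1 = -3397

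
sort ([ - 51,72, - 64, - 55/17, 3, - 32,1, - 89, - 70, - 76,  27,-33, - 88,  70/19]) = [ -89, - 88, - 76, - 70, - 64, - 51, - 33, - 32,  -  55/17,1 , 3,70/19,  27,  72 ] 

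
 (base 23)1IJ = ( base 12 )682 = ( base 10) 962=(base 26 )1B0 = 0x3C2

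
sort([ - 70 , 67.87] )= [ - 70,  67.87]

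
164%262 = 164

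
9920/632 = 1240/79= 15.70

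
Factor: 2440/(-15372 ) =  - 2^1*3^( - 2 )*5^1*7^( - 1) = -  10/63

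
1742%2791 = 1742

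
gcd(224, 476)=28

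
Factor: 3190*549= 1751310 = 2^1*3^2 * 5^1 * 11^1*29^1* 61^1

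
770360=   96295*8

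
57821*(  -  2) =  - 115642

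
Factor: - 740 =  - 2^2*5^1*37^1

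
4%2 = 0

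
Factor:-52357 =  - 41^1*1277^1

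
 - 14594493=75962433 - 90556926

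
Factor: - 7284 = -2^2*3^1*607^1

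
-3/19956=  - 1/6652= -  0.00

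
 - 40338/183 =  -13446/61= - 220.43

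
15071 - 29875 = -14804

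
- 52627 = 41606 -94233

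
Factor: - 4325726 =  - 2^1*197^1*10979^1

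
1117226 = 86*12991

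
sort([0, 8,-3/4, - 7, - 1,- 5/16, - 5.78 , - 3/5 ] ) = [ - 7, - 5.78,- 1, - 3/4, - 3/5, -5/16, 0, 8]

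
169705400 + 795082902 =964788302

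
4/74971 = 4/74971 = 0.00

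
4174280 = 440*9487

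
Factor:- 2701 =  - 37^1 *73^1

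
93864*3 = 281592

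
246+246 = 492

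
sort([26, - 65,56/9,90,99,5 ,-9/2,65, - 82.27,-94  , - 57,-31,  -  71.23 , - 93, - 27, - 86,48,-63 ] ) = [-94, - 93, - 86  ,-82.27, - 71.23 ,-65, - 63,-57 , - 31 , - 27,  -  9/2,5, 56/9,26,48 , 65, 90,99]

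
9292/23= 404 = 404.00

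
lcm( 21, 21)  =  21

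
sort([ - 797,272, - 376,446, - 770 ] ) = [ - 797, - 770, - 376,  272,446] 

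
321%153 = 15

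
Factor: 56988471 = 3^1*17^1 * 139^1*8039^1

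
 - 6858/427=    - 6858/427 = - 16.06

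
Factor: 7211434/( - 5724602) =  - 13^(- 1)*17^1*113^1*1877^1 * 220177^(-1) = - 3605717/2862301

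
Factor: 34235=5^1*41^1*167^1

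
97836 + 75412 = 173248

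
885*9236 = 8173860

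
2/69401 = 2/69401=0.00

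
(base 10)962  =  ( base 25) 1dc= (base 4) 33002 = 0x3C2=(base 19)2cc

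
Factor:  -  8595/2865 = - 3^1 = - 3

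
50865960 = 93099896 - 42233936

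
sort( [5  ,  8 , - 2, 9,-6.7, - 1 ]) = [  -  6.7, - 2, - 1 , 5, 8, 9 ] 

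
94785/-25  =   - 18957/5 = - 3791.40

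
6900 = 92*75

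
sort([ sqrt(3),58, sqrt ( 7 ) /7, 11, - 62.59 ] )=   [ - 62.59,sqrt( 7)/7,sqrt ( 3 ) , 11, 58]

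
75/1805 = 15/361= 0.04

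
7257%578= 321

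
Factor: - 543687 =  - 3^1*127^1  *1427^1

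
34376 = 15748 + 18628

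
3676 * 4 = 14704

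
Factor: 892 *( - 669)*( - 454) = 2^3*3^1 * 223^2*227^1 = 270923592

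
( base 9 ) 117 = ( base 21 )4d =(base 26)3j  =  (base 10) 97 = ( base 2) 1100001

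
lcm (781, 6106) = 67166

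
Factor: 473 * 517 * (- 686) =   -  167755126 = -2^1 * 7^3*11^2*43^1 * 47^1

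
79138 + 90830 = 169968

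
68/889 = 68/889 = 0.08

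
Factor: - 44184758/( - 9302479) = 2^1* 67^1*149^1*881^( - 1)*2213^1*10559^( - 1)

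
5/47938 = 5/47938 = 0.00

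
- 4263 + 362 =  - 3901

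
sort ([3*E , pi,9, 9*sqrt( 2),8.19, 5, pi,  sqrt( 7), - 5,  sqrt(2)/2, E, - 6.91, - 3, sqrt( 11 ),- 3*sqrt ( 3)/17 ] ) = [-6.91, - 5, - 3,- 3*sqrt(3)/17, sqrt( 2)/2, sqrt( 7), E, pi, pi,  sqrt( 11),5,3*E, 8.19, 9 , 9*sqrt( 2 ) ] 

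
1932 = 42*46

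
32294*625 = 20183750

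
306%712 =306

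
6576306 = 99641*66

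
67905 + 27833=95738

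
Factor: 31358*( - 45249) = -1418918142=-2^1*3^1*15083^1*15679^1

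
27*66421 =1793367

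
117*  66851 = 7821567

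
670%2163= 670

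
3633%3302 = 331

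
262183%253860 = 8323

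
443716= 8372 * 53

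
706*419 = 295814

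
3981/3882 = 1327/1294 = 1.03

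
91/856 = 91/856 =0.11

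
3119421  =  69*45209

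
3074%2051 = 1023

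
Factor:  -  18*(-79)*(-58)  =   - 2^2*3^2*29^1*79^1 = - 82476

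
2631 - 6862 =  - 4231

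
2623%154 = 5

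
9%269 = 9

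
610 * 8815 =5377150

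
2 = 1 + 1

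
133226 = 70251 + 62975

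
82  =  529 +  - 447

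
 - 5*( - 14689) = 73445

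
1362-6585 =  - 5223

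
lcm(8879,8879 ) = 8879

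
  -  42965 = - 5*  8593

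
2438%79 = 68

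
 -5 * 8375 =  - 41875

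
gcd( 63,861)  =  21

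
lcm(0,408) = 0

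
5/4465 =1/893 = 0.00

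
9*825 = 7425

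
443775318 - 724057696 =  - 280282378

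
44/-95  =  -44/95 = - 0.46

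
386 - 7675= - 7289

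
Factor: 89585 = 5^1*19^1*  23^1*41^1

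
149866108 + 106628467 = 256494575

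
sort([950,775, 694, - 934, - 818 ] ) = [ - 934, - 818,694, 775,950] 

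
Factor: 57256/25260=2^1*3^(-1)*5^( - 1)*17^1 = 34/15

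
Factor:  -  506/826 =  - 7^( - 1)*11^1* 23^1*59^(- 1)=-253/413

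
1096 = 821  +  275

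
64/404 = 16/101=0.16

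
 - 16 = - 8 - 8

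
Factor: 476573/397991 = 11^(-1 )*97^ (-1)*181^1*373^( -1)*2633^1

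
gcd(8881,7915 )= 1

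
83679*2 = 167358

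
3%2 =1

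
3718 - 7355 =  - 3637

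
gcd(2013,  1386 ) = 33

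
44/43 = 1 + 1/43 = 1.02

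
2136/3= 712 = 712.00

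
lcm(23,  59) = 1357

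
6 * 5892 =35352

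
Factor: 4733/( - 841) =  - 29^( - 2 )*4733^1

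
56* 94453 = 5289368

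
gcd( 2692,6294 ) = 2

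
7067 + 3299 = 10366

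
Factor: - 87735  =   -3^1*5^1*5849^1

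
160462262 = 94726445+65735817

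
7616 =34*224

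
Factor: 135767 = 137^1 *991^1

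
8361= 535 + 7826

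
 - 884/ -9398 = 442/4699 = 0.09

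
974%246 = 236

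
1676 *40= 67040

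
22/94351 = 22/94351 = 0.00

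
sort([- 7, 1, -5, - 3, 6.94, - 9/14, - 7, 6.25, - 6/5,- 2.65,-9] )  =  [-9,  -  7,  -  7,-5,- 3, - 2.65, - 6/5, - 9/14,1, 6.25,6.94]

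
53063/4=13265 + 3/4=13265.75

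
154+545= 699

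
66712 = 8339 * 8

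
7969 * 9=71721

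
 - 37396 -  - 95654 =58258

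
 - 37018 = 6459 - 43477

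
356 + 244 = 600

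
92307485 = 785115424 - 692807939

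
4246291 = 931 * 4561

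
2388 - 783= 1605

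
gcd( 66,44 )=22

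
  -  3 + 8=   5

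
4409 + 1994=6403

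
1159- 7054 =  - 5895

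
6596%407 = 84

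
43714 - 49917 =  - 6203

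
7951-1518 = 6433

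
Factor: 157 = 157^1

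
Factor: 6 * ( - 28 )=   -  168 =- 2^3*3^1*7^1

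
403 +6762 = 7165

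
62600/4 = 15650 = 15650.00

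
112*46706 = 5231072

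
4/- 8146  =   - 2/4073 = - 0.00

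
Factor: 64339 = 11^1 *5849^1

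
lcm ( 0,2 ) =0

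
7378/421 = 7378/421 = 17.52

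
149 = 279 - 130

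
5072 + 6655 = 11727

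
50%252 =50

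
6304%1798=910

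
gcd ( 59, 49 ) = 1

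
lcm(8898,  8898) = 8898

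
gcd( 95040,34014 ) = 6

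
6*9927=59562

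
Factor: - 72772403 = - 11^1*47^1*140759^1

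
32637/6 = 5439+1/2 = 5439.50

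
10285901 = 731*14071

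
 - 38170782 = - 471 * 81042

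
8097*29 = 234813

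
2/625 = 2/625=0.00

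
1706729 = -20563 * (-83)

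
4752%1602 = 1548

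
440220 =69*6380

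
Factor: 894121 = 19^1*47059^1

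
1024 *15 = 15360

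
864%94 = 18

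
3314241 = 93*35637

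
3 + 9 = 12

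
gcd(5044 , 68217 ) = 1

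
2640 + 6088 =8728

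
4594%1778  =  1038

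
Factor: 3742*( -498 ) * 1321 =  - 2^2*3^1*83^1*1321^1*1871^1 = - 2461704636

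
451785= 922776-470991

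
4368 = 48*91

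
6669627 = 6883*969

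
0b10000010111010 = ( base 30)998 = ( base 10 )8378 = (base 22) H6I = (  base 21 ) IKK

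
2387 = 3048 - 661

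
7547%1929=1760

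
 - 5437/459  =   - 12 + 71/459 =- 11.85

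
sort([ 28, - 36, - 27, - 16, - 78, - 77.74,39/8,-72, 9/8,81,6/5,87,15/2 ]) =[-78, - 77.74, - 72,-36 , - 27,-16,9/8,6/5 , 39/8,15/2,28,81, 87 ]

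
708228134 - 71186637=637041497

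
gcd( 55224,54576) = 72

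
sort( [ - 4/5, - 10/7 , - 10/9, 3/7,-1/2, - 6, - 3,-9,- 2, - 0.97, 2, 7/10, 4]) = [  -  9,-6, - 3, - 2 , - 10/7, - 10/9, - 0.97, - 4/5, - 1/2,3/7,7/10 , 2, 4] 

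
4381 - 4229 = 152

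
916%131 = 130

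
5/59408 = 5/59408= 0.00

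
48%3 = 0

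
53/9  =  53/9 = 5.89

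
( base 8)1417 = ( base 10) 783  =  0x30f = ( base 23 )1b1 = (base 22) 1dd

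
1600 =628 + 972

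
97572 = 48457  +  49115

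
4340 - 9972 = - 5632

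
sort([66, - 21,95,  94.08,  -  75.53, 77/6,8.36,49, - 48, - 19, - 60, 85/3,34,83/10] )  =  [ - 75.53, - 60, - 48,-21, - 19, 83/10,8.36 , 77/6 , 85/3,34,49,66, 94.08, 95]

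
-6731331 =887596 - 7618927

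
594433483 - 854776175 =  - 260342692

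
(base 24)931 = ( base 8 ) 12211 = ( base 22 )ail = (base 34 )4IL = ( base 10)5257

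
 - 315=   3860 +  - 4175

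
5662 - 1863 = 3799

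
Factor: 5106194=2^1*191^1 *13367^1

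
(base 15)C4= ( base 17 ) ae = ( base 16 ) B8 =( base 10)184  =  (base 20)94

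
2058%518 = 504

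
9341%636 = 437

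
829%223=160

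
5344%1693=265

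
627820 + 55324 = 683144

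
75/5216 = 75/5216 = 0.01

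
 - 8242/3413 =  - 3  +  1997/3413  =  -2.41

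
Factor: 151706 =2^1*75853^1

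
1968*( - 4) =-7872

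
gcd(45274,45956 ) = 2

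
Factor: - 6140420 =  - 2^2*5^1 * 11^1*13^1*19^1*113^1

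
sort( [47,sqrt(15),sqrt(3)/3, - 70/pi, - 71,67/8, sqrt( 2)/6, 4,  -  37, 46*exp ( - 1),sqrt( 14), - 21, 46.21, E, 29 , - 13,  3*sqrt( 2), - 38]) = [ - 71,-38, - 37, - 70/pi, - 21, - 13, sqrt( 2) /6, sqrt( 3)/3, E, sqrt( 14) , sqrt( 15 ) , 4, 3*sqrt(  2), 67/8 , 46*exp( - 1),29,46.21, 47]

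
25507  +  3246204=3271711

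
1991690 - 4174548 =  - 2182858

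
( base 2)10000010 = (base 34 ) 3S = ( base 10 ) 130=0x82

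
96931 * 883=85590073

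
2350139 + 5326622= 7676761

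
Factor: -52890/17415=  - 2^1*3^ ( - 3)*41^1 = - 82/27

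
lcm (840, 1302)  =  26040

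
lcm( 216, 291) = 20952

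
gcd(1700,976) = 4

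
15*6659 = 99885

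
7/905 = 7/905 =0.01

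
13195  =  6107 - -7088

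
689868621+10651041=700519662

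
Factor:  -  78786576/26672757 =-26262192/8890919 = -2^4*3^1*11^1*49739^1*8890919^( - 1) 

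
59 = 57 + 2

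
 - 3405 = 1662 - 5067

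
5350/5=1070 =1070.00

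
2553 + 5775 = 8328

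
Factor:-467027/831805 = -5^( - 1)*11^1*13^ (- 1)  *  67^( - 1)*191^(-1)*42457^1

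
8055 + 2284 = 10339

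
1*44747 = 44747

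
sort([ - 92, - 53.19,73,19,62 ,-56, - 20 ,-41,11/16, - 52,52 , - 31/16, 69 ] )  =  [ - 92 ,-56,- 53.19 , - 52 ,-41,-20,-31/16,11/16, 19, 52,62, 69, 73]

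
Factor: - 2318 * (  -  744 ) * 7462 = 2^5*3^1*7^1*13^1*19^1*31^1 * 41^1*61^1 = 12868905504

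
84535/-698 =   -  84535/698 = -121.11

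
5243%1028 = 103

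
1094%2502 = 1094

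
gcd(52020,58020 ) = 60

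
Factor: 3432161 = 3432161^1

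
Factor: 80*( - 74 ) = -5920 = - 2^5*5^1*37^1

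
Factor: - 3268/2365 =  - 76/55 = - 2^2 * 5^( - 1)*11^( - 1)*19^1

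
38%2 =0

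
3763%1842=79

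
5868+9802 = 15670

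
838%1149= 838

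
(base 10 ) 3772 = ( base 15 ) 11B7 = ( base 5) 110042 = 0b111010111100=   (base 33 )3fa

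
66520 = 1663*40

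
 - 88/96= -1 + 1/12 = - 0.92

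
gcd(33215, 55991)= 949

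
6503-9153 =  - 2650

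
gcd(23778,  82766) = 2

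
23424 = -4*( - 5856 )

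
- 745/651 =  - 2  +  557/651  =  - 1.14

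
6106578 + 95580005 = 101686583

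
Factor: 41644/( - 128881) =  - 116/359 = -  2^2 *29^1*359^(  -  1 ) 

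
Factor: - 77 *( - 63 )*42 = 2^1* 3^3 * 7^3*11^1 =203742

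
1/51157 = 1/51157 = 0.00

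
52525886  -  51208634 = 1317252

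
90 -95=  - 5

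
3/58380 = 1/19460 = 0.00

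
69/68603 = 69/68603 = 0.00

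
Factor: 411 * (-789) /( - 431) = 3^2* 137^1 * 263^1* 431^( - 1) = 324279/431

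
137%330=137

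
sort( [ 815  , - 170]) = [-170 , 815]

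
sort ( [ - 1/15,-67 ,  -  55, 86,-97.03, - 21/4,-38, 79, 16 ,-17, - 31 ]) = [- 97.03, - 67,-55, - 38, - 31, - 17, - 21/4,-1/15, 16, 79, 86]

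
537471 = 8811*61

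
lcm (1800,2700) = 5400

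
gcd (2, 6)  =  2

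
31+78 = 109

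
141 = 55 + 86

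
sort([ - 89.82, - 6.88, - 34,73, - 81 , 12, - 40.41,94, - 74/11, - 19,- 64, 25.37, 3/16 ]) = [ - 89.82, - 81, - 64 , - 40.41,-34,  -  19, - 6.88, - 74/11, 3/16,  12, 25.37,73 , 94 ]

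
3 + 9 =12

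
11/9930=11/9930 = 0.00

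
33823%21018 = 12805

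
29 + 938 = 967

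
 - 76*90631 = - 6887956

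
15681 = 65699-50018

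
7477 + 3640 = 11117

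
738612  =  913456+  -  174844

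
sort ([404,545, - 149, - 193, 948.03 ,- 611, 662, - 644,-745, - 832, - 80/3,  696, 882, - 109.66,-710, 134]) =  [ - 832,-745, - 710,-644,- 611,-193,  -  149,  -  109.66, - 80/3,134,404, 545,  662,696,882,  948.03 ] 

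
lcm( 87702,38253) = 3595782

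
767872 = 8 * 95984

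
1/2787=1/2787 =0.00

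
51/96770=51/96770=0.00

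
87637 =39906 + 47731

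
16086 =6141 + 9945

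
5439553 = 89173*61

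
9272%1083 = 608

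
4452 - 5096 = -644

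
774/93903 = 258/31301  =  0.01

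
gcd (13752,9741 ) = 573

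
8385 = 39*215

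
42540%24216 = 18324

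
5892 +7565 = 13457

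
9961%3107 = 640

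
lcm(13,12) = 156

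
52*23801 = 1237652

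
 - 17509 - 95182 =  - 112691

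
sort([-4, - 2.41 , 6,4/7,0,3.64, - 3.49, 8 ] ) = [ - 4,-3.49, - 2.41 , 0,4/7, 3.64 , 6,8]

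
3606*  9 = 32454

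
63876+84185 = 148061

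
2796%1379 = 38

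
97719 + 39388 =137107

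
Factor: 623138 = 2^1 *311569^1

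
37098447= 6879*5393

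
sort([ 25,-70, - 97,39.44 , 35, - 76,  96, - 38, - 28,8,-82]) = [ - 97, - 82,-76  , - 70 , -38, - 28,8,25,35 , 39.44, 96 ] 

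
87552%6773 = 6276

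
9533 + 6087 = 15620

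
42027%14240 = 13547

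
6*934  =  5604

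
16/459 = 16/459 = 0.03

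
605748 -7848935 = -7243187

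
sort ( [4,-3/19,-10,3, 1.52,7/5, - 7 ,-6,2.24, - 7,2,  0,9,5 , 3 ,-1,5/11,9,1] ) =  [  -  10,-7,  -  7, - 6,  -  1,- 3/19,0,5/11, 1,7/5,  1.52,  2,2.24,3,3 , 4, 5,9, 9]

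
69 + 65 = 134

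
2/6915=2/6915= 0.00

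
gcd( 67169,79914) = 1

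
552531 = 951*581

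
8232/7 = 1176 = 1176.00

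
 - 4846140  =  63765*( - 76) 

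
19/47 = 19/47 =0.40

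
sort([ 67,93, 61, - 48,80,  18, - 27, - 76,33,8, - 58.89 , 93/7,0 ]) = [ - 76, - 58.89, - 48, - 27,  0,  8,  93/7, 18, 33, 61,67,  80, 93]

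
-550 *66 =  - 36300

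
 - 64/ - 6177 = 64/6177 = 0.01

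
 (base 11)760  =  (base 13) 553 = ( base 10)913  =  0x391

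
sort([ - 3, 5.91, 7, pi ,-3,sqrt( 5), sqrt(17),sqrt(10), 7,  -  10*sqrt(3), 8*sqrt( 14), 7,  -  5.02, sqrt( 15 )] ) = [ - 10*sqrt( 3 ), - 5.02,  -  3 , - 3, sqrt( 5), pi,sqrt( 10), sqrt(15), sqrt( 17),5.91, 7, 7, 7, 8*sqrt(14)]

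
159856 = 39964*4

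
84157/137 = 84157/137=614.28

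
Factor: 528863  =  528863^1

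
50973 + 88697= 139670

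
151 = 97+54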